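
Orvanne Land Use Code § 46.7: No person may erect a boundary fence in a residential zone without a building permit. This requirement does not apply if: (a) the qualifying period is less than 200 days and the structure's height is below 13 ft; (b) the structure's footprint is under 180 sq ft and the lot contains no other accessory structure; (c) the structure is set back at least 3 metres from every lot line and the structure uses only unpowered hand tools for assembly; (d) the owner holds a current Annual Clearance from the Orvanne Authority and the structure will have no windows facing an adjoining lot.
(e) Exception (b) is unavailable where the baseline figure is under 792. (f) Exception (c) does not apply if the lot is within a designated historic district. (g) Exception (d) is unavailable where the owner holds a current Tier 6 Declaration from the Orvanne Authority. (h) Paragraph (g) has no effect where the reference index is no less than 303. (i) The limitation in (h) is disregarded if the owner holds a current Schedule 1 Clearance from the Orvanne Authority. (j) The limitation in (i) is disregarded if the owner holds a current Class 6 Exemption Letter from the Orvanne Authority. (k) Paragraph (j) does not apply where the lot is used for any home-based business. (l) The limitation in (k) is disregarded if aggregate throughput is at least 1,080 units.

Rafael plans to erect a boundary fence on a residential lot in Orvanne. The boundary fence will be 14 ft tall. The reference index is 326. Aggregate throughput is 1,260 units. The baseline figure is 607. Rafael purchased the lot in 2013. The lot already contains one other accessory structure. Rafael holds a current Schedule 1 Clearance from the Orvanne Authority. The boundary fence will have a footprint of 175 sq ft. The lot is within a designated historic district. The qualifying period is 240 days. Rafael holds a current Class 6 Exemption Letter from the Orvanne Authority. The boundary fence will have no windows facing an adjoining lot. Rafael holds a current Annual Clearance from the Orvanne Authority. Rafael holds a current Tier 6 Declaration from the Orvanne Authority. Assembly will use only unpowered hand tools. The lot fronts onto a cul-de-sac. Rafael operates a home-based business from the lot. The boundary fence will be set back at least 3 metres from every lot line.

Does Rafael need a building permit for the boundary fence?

Exception (a) does not apply: the qualifying period is 240 days, not less than 200 days.
Exception (b) does not apply: the lot already has another accessory structure.
Exception (c) is satisfied on its face — the setback is at least 3 m on every side; assembly uses only hand tools. But applying paragraph (f): (f) operates against (c): the lot is in a historic district. Exception (c) does not apply.
Exception (d): a current Annual Clearance is held; no windows face an adjoining lot — every condition holds. Considering the limiting provisions: (g) would limit (d) — a current Tier 6 Declaration is held — but (h) sets (g) aside: (h) operates against (g): the reference index is 326, meeting the 303 threshold. (i) is engaged (a current Schedule 1 Clearance is held), but is itself disapplied by (j): (j) applies — a current Class 6 Exemption Letter is held. (k) would limit (j) — a home-based business operates on the lot — but (l) sets (k) aside: (l) operates against (k): aggregate throughput is 1,260 units, meeting the 1,080 units threshold. Exception (d) stands.

No — exception (d) applies; Rafael does not need a building permit.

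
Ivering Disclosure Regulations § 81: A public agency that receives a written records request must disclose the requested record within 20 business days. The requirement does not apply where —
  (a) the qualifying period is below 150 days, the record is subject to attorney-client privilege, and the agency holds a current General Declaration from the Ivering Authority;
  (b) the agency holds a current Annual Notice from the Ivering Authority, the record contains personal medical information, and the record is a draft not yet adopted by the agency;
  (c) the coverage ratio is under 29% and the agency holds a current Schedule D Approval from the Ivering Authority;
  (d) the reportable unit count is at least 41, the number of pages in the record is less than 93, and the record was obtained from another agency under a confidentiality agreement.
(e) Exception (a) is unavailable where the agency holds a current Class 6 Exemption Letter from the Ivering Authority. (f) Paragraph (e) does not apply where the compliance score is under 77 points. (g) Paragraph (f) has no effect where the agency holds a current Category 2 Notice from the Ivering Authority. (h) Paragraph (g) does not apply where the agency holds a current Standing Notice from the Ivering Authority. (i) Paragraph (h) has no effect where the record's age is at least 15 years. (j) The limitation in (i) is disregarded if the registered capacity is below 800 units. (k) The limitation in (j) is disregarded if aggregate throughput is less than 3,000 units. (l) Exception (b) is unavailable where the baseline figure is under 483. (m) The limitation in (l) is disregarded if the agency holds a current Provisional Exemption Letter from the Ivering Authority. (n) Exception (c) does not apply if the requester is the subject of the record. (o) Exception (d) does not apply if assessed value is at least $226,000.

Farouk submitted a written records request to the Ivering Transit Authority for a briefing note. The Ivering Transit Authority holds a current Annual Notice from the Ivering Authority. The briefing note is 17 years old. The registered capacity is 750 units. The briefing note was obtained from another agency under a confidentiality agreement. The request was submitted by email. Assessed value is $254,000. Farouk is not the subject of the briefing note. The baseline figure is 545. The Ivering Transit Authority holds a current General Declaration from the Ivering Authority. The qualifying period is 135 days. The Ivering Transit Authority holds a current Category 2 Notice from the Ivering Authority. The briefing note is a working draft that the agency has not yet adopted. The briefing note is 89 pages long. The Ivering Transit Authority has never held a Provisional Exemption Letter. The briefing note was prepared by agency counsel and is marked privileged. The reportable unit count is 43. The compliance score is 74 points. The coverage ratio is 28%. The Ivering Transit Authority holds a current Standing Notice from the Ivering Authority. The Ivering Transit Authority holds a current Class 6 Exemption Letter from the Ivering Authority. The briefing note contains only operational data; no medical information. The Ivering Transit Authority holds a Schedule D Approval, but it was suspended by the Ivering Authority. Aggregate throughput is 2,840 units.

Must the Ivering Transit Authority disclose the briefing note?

Exception (a)'s conditions are all satisfied: the qualifying period is 135 days, below the 150 days limit; the briefing note is privileged; a current General Declaration is held. However, paragraphs (e)–(k) must be considered: (e) operates against (a): a current Class 6 Exemption Letter is held. (f) is triggered (the compliance score is 74 points, under the 77 points limit), but is itself disapplied by (g): (g) operates against (f): a current Category 2 Notice is held. (h) would limit (g) — a current Standing Notice is held — but (i) sets (h) aside: (i) applies — the record's age is 17 years, meeting the 15 years threshold. (j) applies (the registered capacity is 750 units, below the 800 units limit), but is itself disapplied by (k): (k) is triggered — aggregate throughput is 2,840 units, less than the 3,000 units limit. So (a) is unavailable.
Exception (b) does not apply: the briefing note contains only operational data.
Exception (c) requires that the agency holds a current Schedule D Approval from the Ivering Authority; but there is no Schedule D Approval in force, so (c) is unavailable.
Exception (d)'s conditions are all satisfied: the reportable unit count is 43, meeting the 41 threshold; the number of pages in the record is 89, less than the 93 limit; the briefing note was obtained under a confidentiality agreement. Turning to paragraph (o): (o) applies — assessed value is $254,000, meeting the $226,000 threshold. (d) is therefore removed.
No exception is made out. the Ivering Transit Authority falls within the general rule.

Yes — the Ivering Transit Authority must disclose the briefing note.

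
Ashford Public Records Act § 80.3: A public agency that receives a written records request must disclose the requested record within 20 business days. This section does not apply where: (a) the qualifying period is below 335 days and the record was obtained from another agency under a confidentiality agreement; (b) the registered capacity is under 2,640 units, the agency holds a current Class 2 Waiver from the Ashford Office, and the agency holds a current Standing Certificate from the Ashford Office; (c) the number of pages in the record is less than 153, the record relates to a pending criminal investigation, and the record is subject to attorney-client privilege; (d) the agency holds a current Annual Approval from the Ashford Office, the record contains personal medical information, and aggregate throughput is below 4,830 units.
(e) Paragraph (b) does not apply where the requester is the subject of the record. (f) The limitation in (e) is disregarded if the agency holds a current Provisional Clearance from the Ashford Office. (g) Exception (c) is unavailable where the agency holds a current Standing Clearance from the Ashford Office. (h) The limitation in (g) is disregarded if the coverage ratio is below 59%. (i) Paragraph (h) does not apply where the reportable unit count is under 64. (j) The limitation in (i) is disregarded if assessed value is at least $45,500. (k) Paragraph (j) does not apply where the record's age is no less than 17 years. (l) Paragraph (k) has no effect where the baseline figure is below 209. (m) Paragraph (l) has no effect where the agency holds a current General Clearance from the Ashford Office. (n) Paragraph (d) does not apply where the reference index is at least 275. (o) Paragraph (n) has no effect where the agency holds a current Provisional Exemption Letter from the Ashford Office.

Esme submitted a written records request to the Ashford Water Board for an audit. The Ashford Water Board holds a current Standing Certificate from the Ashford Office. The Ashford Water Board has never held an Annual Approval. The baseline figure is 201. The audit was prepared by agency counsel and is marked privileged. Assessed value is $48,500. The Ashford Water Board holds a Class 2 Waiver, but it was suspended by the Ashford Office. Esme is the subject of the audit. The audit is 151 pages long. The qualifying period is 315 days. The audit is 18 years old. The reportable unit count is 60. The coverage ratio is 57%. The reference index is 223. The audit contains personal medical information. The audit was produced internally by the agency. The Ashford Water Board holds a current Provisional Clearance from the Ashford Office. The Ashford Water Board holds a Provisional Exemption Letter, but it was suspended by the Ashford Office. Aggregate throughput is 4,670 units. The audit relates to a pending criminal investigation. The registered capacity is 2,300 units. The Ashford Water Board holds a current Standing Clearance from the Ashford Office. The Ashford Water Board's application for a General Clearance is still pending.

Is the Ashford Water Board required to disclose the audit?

No — exception (c) applies; the Ashford Water Board is not required to disclose the audit.

Exception (a) fails — the audit was produced internally.
Exception (b) fails — no current Class 2 Waiver is held.
Exception (c)'s conditions are all satisfied: the number of pages in the record is 151, less than the 153 limit; the audit relates to a pending investigation; the audit is privileged. Considering the limiting provisions: (g) would limit (c) — a current Standing Clearance is held — but (h) sets (g) aside: (h) is engaged — the coverage ratio is 57%, below the 59% limit. (i) operates (the reportable unit count is 60, under the 64 limit), but is overridden by (j): (j) operates against (i): assessed value is $48,500, meeting the $45,500 threshold. (k) operates (the record's age is 18 years, meeting the 17 years threshold), but yields to (l): (l) operates against (k): the baseline figure is 201, below the 209 limit. (m) is not triggered (no current General Clearance is held), so (l) stands. So (c) applies.
Exception (d) does not apply: no current Annual Approval is held.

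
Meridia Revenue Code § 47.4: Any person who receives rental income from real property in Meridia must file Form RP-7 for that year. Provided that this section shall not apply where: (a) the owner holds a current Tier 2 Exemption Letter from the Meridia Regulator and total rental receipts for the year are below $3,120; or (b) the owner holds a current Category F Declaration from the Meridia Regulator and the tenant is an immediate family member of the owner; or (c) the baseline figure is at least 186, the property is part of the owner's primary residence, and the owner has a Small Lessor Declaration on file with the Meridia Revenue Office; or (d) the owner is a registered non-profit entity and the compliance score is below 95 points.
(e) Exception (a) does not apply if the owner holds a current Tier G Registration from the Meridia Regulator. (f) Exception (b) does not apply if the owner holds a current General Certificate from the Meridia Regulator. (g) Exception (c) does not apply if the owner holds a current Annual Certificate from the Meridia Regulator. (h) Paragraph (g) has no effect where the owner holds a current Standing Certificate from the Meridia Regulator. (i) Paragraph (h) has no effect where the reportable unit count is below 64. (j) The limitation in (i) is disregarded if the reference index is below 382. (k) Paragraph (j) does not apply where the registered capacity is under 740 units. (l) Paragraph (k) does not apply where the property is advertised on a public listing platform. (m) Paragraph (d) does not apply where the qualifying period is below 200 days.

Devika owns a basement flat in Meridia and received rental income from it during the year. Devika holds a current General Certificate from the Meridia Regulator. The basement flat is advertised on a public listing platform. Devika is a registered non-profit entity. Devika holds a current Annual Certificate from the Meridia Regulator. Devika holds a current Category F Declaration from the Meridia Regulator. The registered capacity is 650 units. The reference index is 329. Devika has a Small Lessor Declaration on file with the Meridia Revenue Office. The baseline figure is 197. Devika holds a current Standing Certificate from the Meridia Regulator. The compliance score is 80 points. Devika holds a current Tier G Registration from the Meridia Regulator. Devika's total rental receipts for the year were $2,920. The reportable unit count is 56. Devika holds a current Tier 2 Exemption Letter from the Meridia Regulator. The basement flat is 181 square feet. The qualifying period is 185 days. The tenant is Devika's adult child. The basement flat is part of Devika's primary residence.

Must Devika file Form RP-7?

All of (a)'s requirements are met (a current Tier 2 Exemption Letter is held; total rental receipts for the year are $2,920, below the $3,120 limit). But: (e) operates — a current Tier G Registration is held. So (a) is unavailable.
Exception (b): a current Category F Declaration is held; the tenant is an immediate family member — every condition holds. However, paragraph (f) must be considered: (f) operates against (b): a current General Certificate is held. So (b) is unavailable.
Exception (c)'s conditions are all satisfied: the baseline figure is 197, meeting the 186 threshold; the basement flat is part of the primary residence; a Small Lessor Declaration is on file. Under paragraphs (g)–(l): (g) operates (a current Annual Certificate is held), but is itself disapplied by (h): (h) operates against (g): a current Standing Certificate is held. (i) would limit (h) — the reportable unit count is 56, below the 64 limit — but (j) sets (i) aside: (j) is triggered — the reference index is 329, below the 382 limit. (k) is engaged (the registered capacity is 650 units, under the 740 units limit), but is displaced by (l): (l) is triggered — the property is publicly advertised. Exception (c) stands.
Exception (d): Devika is a registered non-profit; the compliance score is 80 points, below the 95 points limit — every condition holds. Turning to paragraph (m): (m) operates against (d): the qualifying period is 185 days, below the 200 days limit. So (d) is unavailable.

No — exception (c) applies; Devika is not required to file Form RP-7.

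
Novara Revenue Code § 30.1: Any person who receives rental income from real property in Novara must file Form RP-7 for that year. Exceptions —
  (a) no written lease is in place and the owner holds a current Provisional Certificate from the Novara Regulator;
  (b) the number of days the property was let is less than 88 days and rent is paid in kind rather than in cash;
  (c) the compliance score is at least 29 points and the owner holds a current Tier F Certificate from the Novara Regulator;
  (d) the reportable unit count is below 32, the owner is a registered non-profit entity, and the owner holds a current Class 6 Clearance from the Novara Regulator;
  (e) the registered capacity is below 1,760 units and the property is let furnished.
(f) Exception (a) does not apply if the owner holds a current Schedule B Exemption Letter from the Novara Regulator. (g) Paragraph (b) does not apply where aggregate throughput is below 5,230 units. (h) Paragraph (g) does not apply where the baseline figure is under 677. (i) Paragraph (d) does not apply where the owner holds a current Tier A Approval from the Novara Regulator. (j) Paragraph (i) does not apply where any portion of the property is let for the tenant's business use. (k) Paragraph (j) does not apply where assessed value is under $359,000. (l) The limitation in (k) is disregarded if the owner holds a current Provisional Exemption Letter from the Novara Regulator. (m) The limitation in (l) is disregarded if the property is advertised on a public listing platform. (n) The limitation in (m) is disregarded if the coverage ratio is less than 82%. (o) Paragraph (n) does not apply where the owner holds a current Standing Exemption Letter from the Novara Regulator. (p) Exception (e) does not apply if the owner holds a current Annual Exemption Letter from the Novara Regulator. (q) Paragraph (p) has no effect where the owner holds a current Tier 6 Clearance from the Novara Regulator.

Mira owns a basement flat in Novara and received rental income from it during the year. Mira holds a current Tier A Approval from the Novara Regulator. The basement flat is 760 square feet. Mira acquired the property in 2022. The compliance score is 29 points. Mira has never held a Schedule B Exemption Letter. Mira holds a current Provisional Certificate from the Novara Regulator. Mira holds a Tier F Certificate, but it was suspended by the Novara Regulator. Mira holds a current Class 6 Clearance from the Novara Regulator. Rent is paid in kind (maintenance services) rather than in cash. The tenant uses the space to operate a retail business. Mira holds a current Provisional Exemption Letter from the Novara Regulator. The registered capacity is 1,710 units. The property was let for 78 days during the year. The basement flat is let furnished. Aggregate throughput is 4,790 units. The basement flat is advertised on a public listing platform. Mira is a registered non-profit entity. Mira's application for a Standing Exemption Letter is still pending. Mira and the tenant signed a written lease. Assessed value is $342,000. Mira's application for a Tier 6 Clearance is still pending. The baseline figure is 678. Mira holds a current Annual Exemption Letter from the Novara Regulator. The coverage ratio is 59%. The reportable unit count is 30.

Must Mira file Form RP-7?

Exception (a) fails — a written lease is in place.
Exception (b) is satisfied on its face — the number of days the property was let is 78 days, less than the 88 days limit; rent is paid in kind. Turning to paragraphs (g)–(h): (g) applies — aggregate throughput is 4,790 units, below the 5,230 units limit. (h), which would lift (g), is inapplicable — the baseline figure is 678, not under 677. Exception (b) does not apply.
Exception (c) fails — no current Tier F Certificate is held.
All of (d)'s requirements are met (the reportable unit count is 30, below the 32 limit; Mira is a registered non-profit; a current Class 6 Clearance is held). Considering the limiting provisions: (i) would limit (d) — a current Tier A Approval is held — but (j) sets (i) aside: (j) operates against (i): the space is let for business use. (k) is engaged (assessed value is $342,000, under the $359,000 limit), but is overridden by (l): (l) is triggered — a current Provisional Exemption Letter is held. (m) applies (the property is publicly advertised), but is displaced by (n): (n) operates — the coverage ratio is 59%, less than the 82% limit. (o) does not operate here (the Standing Exemption Letter is not current), so (n) stands. Exception (d) stands.
Exception (e) is satisfied on its face — the registered capacity is 1,710 units, below the 1,760 units limit; the property is let furnished. Turning to paragraphs (p)–(q): (p) is triggered — a current Annual Exemption Letter is held. (q), which would lift (p), does not operate here — the Tier 6 Clearance is not current. Exception (e) does not apply.

No — exception (d) applies; Mira is not required to file Form RP-7.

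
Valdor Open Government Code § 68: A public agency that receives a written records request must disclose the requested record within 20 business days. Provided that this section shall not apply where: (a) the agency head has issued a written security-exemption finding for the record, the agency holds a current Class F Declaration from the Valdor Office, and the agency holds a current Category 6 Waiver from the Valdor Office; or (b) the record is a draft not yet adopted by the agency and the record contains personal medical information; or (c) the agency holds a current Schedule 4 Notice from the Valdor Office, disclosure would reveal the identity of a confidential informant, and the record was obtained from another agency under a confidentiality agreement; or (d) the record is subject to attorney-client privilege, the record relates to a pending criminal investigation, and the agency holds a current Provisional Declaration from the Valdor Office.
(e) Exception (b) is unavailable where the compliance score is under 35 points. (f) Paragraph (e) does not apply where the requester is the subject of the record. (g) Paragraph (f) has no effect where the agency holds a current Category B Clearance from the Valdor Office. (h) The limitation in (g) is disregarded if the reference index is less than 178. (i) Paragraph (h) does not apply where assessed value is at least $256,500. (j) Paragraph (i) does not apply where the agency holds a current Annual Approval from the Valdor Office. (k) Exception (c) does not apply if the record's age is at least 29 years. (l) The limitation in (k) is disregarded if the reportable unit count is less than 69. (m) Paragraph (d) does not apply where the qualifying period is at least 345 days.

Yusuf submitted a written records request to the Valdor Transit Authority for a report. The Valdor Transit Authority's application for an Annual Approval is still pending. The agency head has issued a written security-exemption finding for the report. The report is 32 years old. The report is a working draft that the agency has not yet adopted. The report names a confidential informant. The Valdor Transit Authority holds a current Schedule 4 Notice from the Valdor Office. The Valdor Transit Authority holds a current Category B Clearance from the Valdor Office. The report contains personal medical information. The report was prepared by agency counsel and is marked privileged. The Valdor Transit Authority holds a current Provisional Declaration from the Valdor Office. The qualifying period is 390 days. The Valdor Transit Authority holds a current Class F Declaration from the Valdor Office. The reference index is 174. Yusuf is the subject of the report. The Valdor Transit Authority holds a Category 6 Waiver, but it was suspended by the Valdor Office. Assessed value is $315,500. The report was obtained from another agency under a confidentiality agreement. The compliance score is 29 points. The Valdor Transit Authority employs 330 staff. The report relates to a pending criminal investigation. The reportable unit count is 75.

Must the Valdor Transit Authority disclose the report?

Yes — the Valdor Transit Authority must disclose the report.

Exception (a) does not apply: no current Category 6 Waiver is held.
Exception (b)'s conditions are all satisfied: the report is an unadopted draft; the report contains personal medical information. But applying paragraphs (e)–(j): (e) operates against (b): the compliance score is 29 points, under the 35 points limit. (f) is triggered (Yusuf is the subject of the report), but yields to (g): (g) is triggered — a current Category B Clearance is held. (h) would limit (g) — the reference index is 174, less than the 178 limit — but (i) sets (h) aside: (i) operates against (h): assessed value is $315,500, meeting the $256,500 threshold. (j), which would lift (i), is not engaged — the Annual Approval is not current. Exception (b) does not apply.
Exception (c) is satisfied on its face — a current Schedule 4 Notice is held; the report names a confidential informant; the report was obtained under a confidentiality agreement. But applying paragraphs (k)–(l): (k) operates against (c): the record's age is 32 years, meeting the 29 years threshold. (l), which would lift (k), does not operate here — the reportable unit count is 75, not less than 69. Exception (c) does not apply.
Exception (d) is satisfied on its face — the report is privileged; the report relates to a pending investigation; a current Provisional Declaration is held. But applying paragraph (m): (m) operates against (d): the qualifying period is 390 days, meeting the 345 days threshold. So (d) is unavailable.
None of the exceptions is available; § 68 applies in full.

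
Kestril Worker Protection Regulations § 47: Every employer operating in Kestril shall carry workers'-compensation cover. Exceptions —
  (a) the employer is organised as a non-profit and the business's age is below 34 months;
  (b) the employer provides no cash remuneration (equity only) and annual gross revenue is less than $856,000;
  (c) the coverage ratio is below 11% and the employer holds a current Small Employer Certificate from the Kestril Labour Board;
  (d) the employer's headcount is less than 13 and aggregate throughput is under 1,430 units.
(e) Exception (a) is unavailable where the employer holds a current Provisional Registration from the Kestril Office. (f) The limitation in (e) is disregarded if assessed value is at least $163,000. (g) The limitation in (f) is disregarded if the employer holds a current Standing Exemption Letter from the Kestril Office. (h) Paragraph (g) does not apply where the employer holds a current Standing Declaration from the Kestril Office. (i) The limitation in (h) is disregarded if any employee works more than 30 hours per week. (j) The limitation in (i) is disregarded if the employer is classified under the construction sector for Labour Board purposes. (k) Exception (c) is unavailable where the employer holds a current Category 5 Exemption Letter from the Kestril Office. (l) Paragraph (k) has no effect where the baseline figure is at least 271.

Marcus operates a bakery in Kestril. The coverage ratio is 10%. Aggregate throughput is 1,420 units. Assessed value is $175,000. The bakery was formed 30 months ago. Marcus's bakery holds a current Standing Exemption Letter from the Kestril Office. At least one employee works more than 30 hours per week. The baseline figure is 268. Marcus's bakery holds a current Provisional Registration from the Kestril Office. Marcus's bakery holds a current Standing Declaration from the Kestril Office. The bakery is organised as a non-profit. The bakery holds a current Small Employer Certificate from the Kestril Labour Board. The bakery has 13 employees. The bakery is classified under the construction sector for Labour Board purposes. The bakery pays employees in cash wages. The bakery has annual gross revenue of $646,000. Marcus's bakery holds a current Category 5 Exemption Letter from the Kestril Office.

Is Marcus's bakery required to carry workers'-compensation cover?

Exception (a)'s conditions are all satisfied: the employer is a non-profit; the business's age is 30 months, below the 34 months limit. Under paragraphs (e)–(j): (e) would limit (a) — a current Provisional Registration is held — but (f) sets (e) aside: (f) operates against (e): assessed value is $175,000, meeting the $163,000 threshold. (g) would limit (f) — a current Standing Exemption Letter is held — but (h) sets (g) aside: (h) operates against (g): a current Standing Declaration is held. (i) would limit (h) — at least one employee exceeds 30 hours/week — but (j) sets (i) aside: (j) is engaged — the bakery is classified under the construction sector. Exception (a) stands.
Exception (b) fails — employees are paid cash wages.
Exception (c): the coverage ratio is 10%, below the 11% limit; a current Small Employer Certificate is held — every condition holds. Turning to paragraphs (k)–(l): (k) operates against (c): a current Category 5 Exemption Letter is held. (l) is inapplicable (the baseline figure is 268, short of 271), so (k) stands. (c) is therefore removed.
Exception (d) requires that the employer's headcount is less than 13; but the employer's headcount is 13, not less than 13, so (d) is unavailable.

No — exception (a) applies; Marcus's bakery is not required to carry workers'-compensation cover.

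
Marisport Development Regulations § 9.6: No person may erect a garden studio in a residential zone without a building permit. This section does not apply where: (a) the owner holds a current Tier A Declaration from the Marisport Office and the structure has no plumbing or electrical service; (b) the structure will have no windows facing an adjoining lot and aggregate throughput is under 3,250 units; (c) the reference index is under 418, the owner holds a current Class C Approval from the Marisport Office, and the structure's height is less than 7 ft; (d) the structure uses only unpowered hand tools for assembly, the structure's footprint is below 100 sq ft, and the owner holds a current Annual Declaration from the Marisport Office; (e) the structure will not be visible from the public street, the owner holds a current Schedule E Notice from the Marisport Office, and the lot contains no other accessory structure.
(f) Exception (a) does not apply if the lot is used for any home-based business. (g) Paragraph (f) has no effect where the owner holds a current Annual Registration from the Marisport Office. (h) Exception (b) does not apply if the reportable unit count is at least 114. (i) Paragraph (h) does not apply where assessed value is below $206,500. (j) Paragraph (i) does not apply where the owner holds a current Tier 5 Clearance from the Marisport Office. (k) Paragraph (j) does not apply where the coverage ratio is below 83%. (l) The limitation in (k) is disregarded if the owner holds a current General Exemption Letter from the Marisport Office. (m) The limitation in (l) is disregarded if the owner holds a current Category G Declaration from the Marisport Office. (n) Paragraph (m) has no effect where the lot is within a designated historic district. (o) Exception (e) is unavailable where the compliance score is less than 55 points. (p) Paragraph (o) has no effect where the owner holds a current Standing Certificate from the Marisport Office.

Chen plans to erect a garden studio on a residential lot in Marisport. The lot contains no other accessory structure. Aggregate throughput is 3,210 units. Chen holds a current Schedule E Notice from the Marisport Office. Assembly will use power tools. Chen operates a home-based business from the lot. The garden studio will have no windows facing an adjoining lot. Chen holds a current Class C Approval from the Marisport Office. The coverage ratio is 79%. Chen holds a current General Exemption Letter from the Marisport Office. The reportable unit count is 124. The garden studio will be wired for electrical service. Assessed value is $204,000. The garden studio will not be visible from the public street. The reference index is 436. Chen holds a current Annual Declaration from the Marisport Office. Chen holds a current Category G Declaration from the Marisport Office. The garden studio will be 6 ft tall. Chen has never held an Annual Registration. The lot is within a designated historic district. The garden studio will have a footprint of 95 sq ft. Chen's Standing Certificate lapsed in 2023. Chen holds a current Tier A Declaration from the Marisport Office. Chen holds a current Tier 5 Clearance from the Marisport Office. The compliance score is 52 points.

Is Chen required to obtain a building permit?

Exception (a) does not apply: electrical service is planned.
Exception (b)'s conditions are all satisfied: no windows face an adjoining lot; aggregate throughput is 3,210 units, under the 3,250 units limit. But applying paragraphs (h)–(n): (h) is engaged — the reportable unit count is 124, meeting the 114 threshold. (i) operates (assessed value is $204,000, below the $206,500 limit), but yields to (j): (j) operates against (i): a current Tier 5 Clearance is held. (k) is engaged (the coverage ratio is 79%, below the 83% limit), but is overridden by (l): (l) is triggered — a current General Exemption Letter is held. (m) applies (a current Category G Declaration is held), but is overridden by (n): (n) is triggered — the lot is in a historic district. Exception (b) does not apply.
Exception (c) fails — the reference index is 436, not under 418.
Exception (d) requires that the structure uses only unpowered hand tools for assembly; but assembly uses power tools, so (d) is unavailable.
Exception (e): the structure will not be visible from the street; a current Schedule E Notice is held; the lot has no other accessory structure — every condition holds. However, paragraphs (o)–(p) must be considered: (o) operates — the compliance score is 52 points, less than the 55 points limit. (p), which would lift (o), is not triggered — there is no Standing Certificate in force. So (e) is unavailable.
None of the exceptions is available; § 9.6 applies in full.

Yes — Chen must obtain a building permit.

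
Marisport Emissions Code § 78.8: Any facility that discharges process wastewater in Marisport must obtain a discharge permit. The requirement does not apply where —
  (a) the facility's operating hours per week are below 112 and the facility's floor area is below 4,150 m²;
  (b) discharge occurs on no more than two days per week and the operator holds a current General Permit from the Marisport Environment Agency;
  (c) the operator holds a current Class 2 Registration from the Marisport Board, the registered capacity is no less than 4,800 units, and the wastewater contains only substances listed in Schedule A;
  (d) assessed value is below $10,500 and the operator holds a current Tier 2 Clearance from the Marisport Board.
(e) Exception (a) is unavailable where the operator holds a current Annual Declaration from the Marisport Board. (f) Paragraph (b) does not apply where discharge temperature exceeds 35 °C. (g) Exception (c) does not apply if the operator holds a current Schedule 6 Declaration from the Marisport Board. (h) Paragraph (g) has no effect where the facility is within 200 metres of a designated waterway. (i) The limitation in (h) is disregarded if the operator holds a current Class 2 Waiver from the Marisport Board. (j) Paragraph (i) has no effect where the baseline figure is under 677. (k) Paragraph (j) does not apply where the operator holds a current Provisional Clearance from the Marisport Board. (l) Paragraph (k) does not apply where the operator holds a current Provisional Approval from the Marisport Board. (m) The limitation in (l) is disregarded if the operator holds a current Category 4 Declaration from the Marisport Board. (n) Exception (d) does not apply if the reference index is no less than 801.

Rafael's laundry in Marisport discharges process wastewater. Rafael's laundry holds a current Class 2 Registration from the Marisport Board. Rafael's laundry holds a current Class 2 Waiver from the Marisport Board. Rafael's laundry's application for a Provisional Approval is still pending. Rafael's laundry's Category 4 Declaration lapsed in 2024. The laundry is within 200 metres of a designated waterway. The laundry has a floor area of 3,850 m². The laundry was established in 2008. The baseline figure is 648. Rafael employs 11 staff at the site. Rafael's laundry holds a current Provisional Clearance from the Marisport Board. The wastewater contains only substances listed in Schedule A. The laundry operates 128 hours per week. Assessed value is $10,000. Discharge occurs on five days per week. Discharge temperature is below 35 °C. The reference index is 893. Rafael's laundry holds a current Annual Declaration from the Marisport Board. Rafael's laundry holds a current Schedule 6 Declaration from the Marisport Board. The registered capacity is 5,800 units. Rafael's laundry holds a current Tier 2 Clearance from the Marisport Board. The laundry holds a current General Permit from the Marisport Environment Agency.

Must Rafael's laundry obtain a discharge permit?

Yes — Rafael's laundry must obtain a discharge permit.

Exception (a) requires that the facility's operating hours per week are below 112; but the facility's operating hours per week are 128, not below 112, so (a) is unavailable.
Exception (b) does not apply: discharge occurs on five days per week.
Exception (c) is satisfied on its face — a current Class 2 Registration is held; the registered capacity is 5,800 units, meeting the 4,800 units threshold; the wastewater is Schedule-A-only. But: (g) applies — a current Schedule 6 Declaration is held. (h) operates (the laundry is within 200 m of a designated waterway), but is overridden by (i): (i) operates against (h): a current Class 2 Waiver is held. (j) would limit (i) — the baseline figure is 648, under the 677 limit — but (k) sets (j) aside: (k) is triggered — a current Provisional Clearance is held. (l), which would lift (k), is not triggered — no current Provisional Approval is held. So (c) is unavailable.
Exception (d): assessed value is $10,000, below the $10,500 limit; a current Tier 2 Clearance is held — every condition holds. However, paragraph (n) must be considered: (n) operates against (d): the reference index is 893, meeting the 801 threshold. Exception (d) does not apply.
No exception is made out. Rafael's laundry falls within the general rule.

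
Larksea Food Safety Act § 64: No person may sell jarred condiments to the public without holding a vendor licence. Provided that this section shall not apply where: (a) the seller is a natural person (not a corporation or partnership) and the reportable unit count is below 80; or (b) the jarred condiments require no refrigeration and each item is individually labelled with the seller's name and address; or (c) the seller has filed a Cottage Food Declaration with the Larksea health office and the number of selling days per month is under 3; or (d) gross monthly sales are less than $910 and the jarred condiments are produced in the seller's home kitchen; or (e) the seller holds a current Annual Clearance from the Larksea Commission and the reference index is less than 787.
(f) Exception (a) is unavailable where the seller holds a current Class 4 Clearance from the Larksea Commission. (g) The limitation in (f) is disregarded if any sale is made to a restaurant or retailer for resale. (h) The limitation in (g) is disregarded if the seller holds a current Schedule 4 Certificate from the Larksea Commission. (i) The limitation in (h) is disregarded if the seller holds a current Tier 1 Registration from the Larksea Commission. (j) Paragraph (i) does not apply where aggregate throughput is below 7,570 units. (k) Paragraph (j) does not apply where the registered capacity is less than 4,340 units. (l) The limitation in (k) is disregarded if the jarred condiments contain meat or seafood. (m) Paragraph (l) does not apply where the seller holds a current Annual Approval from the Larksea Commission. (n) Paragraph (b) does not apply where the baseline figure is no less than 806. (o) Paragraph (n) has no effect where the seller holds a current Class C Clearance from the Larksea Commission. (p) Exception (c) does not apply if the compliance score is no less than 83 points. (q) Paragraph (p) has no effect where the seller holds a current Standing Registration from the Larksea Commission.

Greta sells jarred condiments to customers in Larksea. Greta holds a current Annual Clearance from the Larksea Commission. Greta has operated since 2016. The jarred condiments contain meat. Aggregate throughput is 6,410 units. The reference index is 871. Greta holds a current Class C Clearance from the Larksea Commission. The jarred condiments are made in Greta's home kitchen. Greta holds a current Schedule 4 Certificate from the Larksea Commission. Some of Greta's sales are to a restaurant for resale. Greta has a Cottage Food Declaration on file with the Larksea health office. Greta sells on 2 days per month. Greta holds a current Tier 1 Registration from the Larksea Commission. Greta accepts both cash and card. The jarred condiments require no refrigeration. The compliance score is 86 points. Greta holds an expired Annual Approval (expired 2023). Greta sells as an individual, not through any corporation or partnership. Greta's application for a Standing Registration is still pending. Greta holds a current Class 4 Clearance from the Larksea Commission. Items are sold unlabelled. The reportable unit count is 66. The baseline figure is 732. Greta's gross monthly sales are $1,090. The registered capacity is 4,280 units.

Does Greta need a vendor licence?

Exception (a)'s conditions are all satisfied: the seller is a natural person; the reportable unit count is 66, below the 80 limit. But applying paragraphs (f)–(m): (f) operates against (a): a current Class 4 Clearance is held. (g) would limit (f) — some sales are to a restaurant for resale — but (h) sets (g) aside: (h) operates against (g): a current Schedule 4 Certificate is held. (i) is engaged (a current Tier 1 Registration is held), but is itself disapplied by (j): (j) applies — aggregate throughput is 6,410 units, below the 7,570 units limit. (k) applies (the registered capacity is 4,280 units, less than the 4,340 units limit), but is set aside by (l): (l) operates against (k): the jarred condiments contain meat. (m) is inapplicable (no current Annual Approval is held), so (l) stands. So (a) is unavailable.
Exception (b) requires that each item is individually labelled with the seller's name and address; but items are sold unlabelled, so (b) is unavailable.
Exception (c): a Cottage Food Declaration is on file; the number of selling days per month is 2, under the 3 limit — every condition holds. But applying paragraphs (p)–(q): (p) operates — the compliance score is 86 points, meeting the 83 points threshold. (q), which would lift (p), is not triggered — the Standing Registration is not current. Exception (c) does not apply.
Exception (d) does not apply: gross monthly sales are $1,090, not less than $910.
Exception (e) fails — the reference index is 871, not less than 787.
No exception is made out. Greta falls within the general rule.

Yes — Greta must hold a vendor licence.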